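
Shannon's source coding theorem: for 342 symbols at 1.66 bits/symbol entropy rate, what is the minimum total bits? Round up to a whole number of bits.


Minimum bits >= n * H = 342 * 1.66 = 567.72, rounded up to a whole number of bits = 568

568 bits


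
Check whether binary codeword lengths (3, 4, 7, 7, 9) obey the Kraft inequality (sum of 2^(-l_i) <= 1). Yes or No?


Kraft sum = sum(2^(-l_i)) = 0.2051, need <= 1. Result: satisfied (a binary prefix-free code with these lengths exists)

Yes


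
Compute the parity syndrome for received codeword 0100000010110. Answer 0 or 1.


Syndrome = XOR of all bits = 0 XOR 1 XOR 0 XOR 0 XOR 0 XOR 0 XOR 0 XOR 0 XOR 1 XOR 0 XOR 1 XOR 1 XOR 0 = 0

0


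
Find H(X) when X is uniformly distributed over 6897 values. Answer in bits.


H = log2(n) = log2(6897) = 12.7518

12.7518 bits


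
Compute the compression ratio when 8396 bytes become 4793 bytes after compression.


Ratio = original / compressed = 8396 / 4793 = 1.7517

1.7517


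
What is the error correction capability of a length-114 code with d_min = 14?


Correction capability = floor((d-1)/2) = floor((14-1)/2) = 6

6 errors


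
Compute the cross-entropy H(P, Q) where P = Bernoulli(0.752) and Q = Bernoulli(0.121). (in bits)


H(P,Q) = -p*log2(q) - (1-p)*log2(1-q). -0.752*log2(0.121) = 2.291285; -0.248*log2(0.879) = 0.046144. H(P,Q) = 2.291285 + 0.046144 = 2.3374

2.3374 bits


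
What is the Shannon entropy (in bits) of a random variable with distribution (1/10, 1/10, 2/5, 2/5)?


H = -sum(p_i * log2(p_i)). Terms: -(1/10)*log2(1/10) = 0.332193; -(1/10)*log2(1/10) = 0.332193; -(2/5)*log2(2/5) = 0.528771; -(2/5)*log2(2/5) = 0.528771. H = 0.332193 + 0.332193 + 0.528771 + 0.528771 = 1.7219

1.7219 bits


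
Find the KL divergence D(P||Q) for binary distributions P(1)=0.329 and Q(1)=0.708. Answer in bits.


KL = p*log2(p/q) + (1-p)*log2((1-p)/(1-q)) = 0.329*log2(0.329/0.708) + 0.671*log2(0.671/0.292) = 0.4417

0.4417 bits


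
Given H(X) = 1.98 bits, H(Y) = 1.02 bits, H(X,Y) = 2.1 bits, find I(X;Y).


I(X;Y) = H(X) + H(Y) - H(X,Y) = 1.98 + 1.02 - 2.1 = 0.9

0.9 bits


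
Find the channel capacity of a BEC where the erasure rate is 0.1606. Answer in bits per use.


C = 1 - epsilon = 1 - 0.1606 = 0.8394

0.8394 bits


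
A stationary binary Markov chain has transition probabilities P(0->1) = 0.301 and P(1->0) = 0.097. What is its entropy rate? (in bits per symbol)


Stationary distribution: pi_0 = p10/(p01+p10) = 0.2437, pi_1 = 0.7563. Entropy rate H' = pi_0*H(p01) + pi_1*H(p10) = 0.2437*0.8825 + 0.7563*0.4594 = 0.5625

0.5625 bits/symbol


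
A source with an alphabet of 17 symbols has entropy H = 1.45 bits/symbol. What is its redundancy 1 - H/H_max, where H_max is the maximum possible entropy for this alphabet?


H_max = log2(K) = log2(17) = 4.0875 bits/symbol. Redundancy = 1 - H/H_max = 1 - 1.45/4.0875 = 1 - 0.3547 = 0.6453

0.6453


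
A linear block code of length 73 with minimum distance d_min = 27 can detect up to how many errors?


Detection capability = d_min - 1 = 27 - 1 = 26

26 errors


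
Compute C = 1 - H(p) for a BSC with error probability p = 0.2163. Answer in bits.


H(p) = -p*log2(p) - (1-p)*log2(1-p) = -0.2163*log2(0.2163) - 0.7837*log2(0.7837) = 0.477784 + 0.275570 = 0.7534. C = 1 - H(p) = 1 - 0.7534 = 0.2466

0.2466 bits


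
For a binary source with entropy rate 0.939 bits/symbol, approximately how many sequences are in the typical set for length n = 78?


log2|A_typical| = nH = 78 * 0.939 = 73.242, so |A_typical| ~ 2^73.242 = 1.117e+22

1.117e+22


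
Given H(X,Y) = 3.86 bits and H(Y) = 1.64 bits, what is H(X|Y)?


H(X|Y) = H(X,Y) - H(Y) = 3.86 - 1.64 = 2.22

2.22 bits


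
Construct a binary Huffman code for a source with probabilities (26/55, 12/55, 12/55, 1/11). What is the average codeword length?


Huffman construction (repeatedly merge the two least-probable nodes; each merge adds 1 bit to every symbol beneath it): 1/11 + 12/55 = 17/55; 12/55 + 17/55 = 29/55; 26/55 + 29/55 = 1. Resulting codeword lengths (in the order the probabilities were given): (1, 3, 2, 3). L_avg = sum(p_i * l_i) = 26/55*1 + 12/55*3 + 12/55*2 + 1/11*3 = 101/55 = 1.8364

1.8364 bits


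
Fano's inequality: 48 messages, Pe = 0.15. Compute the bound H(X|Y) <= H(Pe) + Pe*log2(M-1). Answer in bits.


H(Pe) = -Pe*log2(Pe) - (1-Pe)*log2(1-Pe) = -0.15*log2(0.15) - 0.85*log2(0.85) = 0.410545 + 0.199295 = 0.6098. Pe*log2(M-1) = 0.15*log2(47) = 0.833188. Bound = H(Pe) + Pe*log2(M-1) = 0.410545 + 0.199295 + 0.833188 = 1.443

1.443 bits


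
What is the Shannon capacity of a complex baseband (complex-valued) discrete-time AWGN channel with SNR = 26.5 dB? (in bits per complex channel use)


SNR_linear = 10^(26.5/10) = 446.6836; C = log2(1 + SNR_linear) = log2(1 + 446.6836) = 8.8063

8.8063 bits/channel use


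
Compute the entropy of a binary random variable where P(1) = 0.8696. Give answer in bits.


H = -p*log2(p) - (1-p)*log2(1-p). -0.8696*log2(0.8696) = 0.175291; -0.1304*log2(0.1304) = 0.383244. H = 0.175291 + 0.383244 = 0.5585

0.5585 bits


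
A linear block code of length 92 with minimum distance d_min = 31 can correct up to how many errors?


Correction capability = floor((d-1)/2) = floor((31-1)/2) = 15

15 errors


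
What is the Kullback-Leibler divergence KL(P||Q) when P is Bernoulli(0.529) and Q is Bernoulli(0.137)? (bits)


KL = p*log2(p/q) + (1-p)*log2((1-p)/(1-q)) = 0.529*log2(0.529/0.137) + 0.471*log2(0.471/0.863) = 0.6196

0.6196 bits


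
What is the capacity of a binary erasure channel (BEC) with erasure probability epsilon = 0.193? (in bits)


C = 1 - epsilon = 1 - 0.193 = 0.807

0.807 bits


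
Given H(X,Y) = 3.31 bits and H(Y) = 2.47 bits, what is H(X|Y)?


H(X|Y) = H(X,Y) - H(Y) = 3.31 - 2.47 = 0.84

0.84 bits


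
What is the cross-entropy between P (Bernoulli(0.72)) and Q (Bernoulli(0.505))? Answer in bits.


H(P,Q) = -p*log2(q) - (1-p)*log2(1-q). -0.72*log2(0.505) = 0.709664; -0.28*log2(0.495) = 0.284060. H(P,Q) = 0.709664 + 0.284060 = 0.9937

0.9937 bits


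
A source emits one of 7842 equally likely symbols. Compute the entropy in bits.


H = log2(n) = log2(7842) = 12.937

12.937 bits


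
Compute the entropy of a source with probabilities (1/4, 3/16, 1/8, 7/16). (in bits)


H = -sum(p_i * log2(p_i)). Terms: -(1/4)*log2(1/4) = 0.500000; -(3/16)*log2(3/16) = 0.452820; -(1/8)*log2(1/8) = 0.375000; -(7/16)*log2(7/16) = 0.521782. H = 0.500000 + 0.452820 + 0.375000 + 0.521782 = 1.8496

1.8496 bits


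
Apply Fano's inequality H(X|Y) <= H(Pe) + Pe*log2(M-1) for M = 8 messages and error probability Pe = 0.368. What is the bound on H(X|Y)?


H(Pe) = -Pe*log2(Pe) - (1-Pe)*log2(1-Pe) = -0.368*log2(0.368) - 0.632*log2(0.632) = 0.530738 + 0.418386 = 0.9491. Pe*log2(M-1) = 0.368*log2(7) = 1.033107. Bound = H(Pe) + Pe*log2(M-1) = 0.530738 + 0.418386 + 1.033107 = 1.9822

1.9822 bits


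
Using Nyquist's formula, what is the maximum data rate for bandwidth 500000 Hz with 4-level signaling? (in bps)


Rate = 2 * B * log2(M) = 2 * 500000 * 2.0 = 2000000.0

2000000.0 bps


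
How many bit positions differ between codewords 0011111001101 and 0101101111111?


Count differing positions: . ^ ^ . . ^ . ^ ^ . . ^ . = 6 differences

6


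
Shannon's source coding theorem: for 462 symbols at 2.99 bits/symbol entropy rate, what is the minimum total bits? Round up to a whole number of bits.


Minimum bits >= n * H = 462 * 2.99 = 1381.38, rounded up to a whole number of bits = 1382

1382 bits


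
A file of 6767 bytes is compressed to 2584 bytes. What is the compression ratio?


Ratio = original / compressed = 6767 / 2584 = 2.6188

2.6188


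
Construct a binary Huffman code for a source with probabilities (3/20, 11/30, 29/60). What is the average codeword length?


Huffman construction (repeatedly merge the two least-probable nodes; each merge adds 1 bit to every symbol beneath it): 3/20 + 11/30 = 31/60; 29/60 + 31/60 = 1. Resulting codeword lengths (in the order the probabilities were given): (2, 2, 1). L_avg = sum(p_i * l_i) = 3/20*2 + 11/30*2 + 29/60*1 = 91/60 = 1.5167

1.5167 bits


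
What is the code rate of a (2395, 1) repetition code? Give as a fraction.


Rate = k/n = 1/2395

1/2395


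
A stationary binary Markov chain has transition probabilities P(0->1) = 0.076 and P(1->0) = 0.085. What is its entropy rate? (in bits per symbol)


Stationary distribution: pi_0 = p10/(p01+p10) = 0.528, pi_1 = 0.472. Entropy rate H' = pi_0*H(p01) + pi_1*H(p10) = 0.528*0.3879 + 0.472*0.4196 = 0.4029

0.4029 bits/symbol


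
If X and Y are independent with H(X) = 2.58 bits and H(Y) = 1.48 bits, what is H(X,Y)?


For independent variables, H(X,Y) = H(X) + H(Y) = 2.58 + 1.48 = 4.06

4.06 bits


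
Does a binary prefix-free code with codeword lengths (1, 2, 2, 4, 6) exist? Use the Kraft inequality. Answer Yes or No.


Kraft sum = sum(2^(-l_i)) = 1.0781, need <= 1. Result: violated (a binary prefix-free code with these lengths cannot exist)

No


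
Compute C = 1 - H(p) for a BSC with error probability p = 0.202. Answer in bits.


H(p) = -p*log2(p) - (1-p)*log2(1-p) = -0.202*log2(0.202) - 0.798*log2(0.798) = 0.466130 + 0.259780 = 0.7259. C = 1 - H(p) = 1 - 0.7259 = 0.2741

0.2741 bits


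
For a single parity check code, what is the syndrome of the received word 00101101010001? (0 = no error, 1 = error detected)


Syndrome = XOR of all bits = 0 XOR 0 XOR 1 XOR 0 XOR 1 XOR 1 XOR 0 XOR 1 XOR 0 XOR 1 XOR 0 XOR 0 XOR 0 XOR 1 = 0

0


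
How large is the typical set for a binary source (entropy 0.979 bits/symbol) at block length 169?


log2|A_typical| = nH = 169 * 0.979 = 165.451, so |A_typical| ~ 2^165.451 = 6.393e+49

6.393e+49


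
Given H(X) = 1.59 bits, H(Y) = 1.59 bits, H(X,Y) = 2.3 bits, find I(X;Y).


I(X;Y) = H(X) + H(Y) - H(X,Y) = 1.59 + 1.59 - 2.3 = 0.88

0.88 bits


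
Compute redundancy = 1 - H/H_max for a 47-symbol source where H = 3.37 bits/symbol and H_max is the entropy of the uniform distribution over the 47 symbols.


H_max = log2(K) = log2(47) = 5.5546 bits/symbol. Redundancy = 1 - H/H_max = 1 - 3.37/5.5546 = 1 - 0.6067 = 0.3933

0.3933


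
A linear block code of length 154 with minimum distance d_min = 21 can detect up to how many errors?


Detection capability = d_min - 1 = 21 - 1 = 20

20 errors


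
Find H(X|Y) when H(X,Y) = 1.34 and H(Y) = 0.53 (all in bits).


H(X|Y) = H(X,Y) - H(Y) = 1.34 - 0.53 = 0.81

0.81 bits


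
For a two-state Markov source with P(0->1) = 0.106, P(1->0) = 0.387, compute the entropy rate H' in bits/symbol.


Stationary distribution: pi_0 = p10/(p01+p10) = 0.785, pi_1 = 0.215. Entropy rate H' = pi_0*H(p01) + pi_1*H(p10) = 0.785*0.4877 + 0.215*0.9628 = 0.5899

0.5899 bits/symbol


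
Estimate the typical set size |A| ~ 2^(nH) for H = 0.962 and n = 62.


log2|A_typical| = nH = 62 * 0.962 = 59.644, so |A_typical| ~ 2^59.644 = 9.008e+17

9.008e+17


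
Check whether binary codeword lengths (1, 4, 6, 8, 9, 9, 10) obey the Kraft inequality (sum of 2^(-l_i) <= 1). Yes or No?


Kraft sum = sum(2^(-l_i)) = 0.5869, need <= 1. Result: satisfied (a binary prefix-free code with these lengths exists)

Yes


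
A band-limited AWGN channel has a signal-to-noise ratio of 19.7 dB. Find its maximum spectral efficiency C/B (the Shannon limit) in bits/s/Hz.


SNR_linear = 10^(19.7/10) = 93.3254; C/B = log2(1 + SNR_linear) = log2(1 + 93.3254) = 6.5596

6.5596 bits/s/Hz


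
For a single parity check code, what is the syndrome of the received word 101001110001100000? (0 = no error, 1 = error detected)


Syndrome = XOR of all bits = 1 XOR 0 XOR 1 XOR 0 XOR 0 XOR 1 XOR 1 XOR 1 XOR 0 XOR 0 XOR 0 XOR 1 XOR 1 XOR 0 XOR 0 XOR 0 XOR 0 XOR 0 = 1

1


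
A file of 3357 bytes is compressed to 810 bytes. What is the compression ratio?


Ratio = original / compressed = 3357 / 810 = 4.1444

4.1444


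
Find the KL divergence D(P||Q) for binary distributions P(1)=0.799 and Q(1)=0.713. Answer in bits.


KL = p*log2(p/q) + (1-p)*log2((1-p)/(1-q)) = 0.799*log2(0.799/0.713) + 0.201*log2(0.201/0.287) = 0.028

0.028 bits


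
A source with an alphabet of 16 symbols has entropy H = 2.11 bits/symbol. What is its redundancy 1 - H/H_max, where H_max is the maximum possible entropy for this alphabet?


H_max = log2(K) = log2(16) = 4.0 bits/symbol. Redundancy = 1 - H/H_max = 1 - 2.11/4.0 = 1 - 0.5275 = 0.4725

0.4725


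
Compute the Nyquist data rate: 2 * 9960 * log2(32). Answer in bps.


Rate = 2 * B * log2(M) = 2 * 9960 * 5.0 = 99600.0

99600.0 bps


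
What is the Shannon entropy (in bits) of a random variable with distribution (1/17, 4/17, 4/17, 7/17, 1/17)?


H = -sum(p_i * log2(p_i)). Terms: -(1/17)*log2(1/17) = 0.240439; -(4/17)*log2(4/17) = 0.491168; -(4/17)*log2(4/17) = 0.491168; -(7/17)*log2(7/17) = 0.527103; -(1/17)*log2(1/17) = 0.240439. H = 0.240439 + 0.491168 + 0.491168 + 0.527103 + 0.240439 = 1.9903

1.9903 bits


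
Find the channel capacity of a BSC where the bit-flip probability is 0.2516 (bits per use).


H(p) = -p*log2(p) - (1-p)*log2(1-p) = -0.2516*log2(0.2516) - 0.7484*log2(0.7484) = 0.500884 + 0.312920 = 0.8138. C = 1 - H(p) = 1 - 0.8138 = 0.1862

0.1862 bits


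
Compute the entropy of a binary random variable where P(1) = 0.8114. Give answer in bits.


H = -p*log2(p) - (1-p)*log2(1-p). -0.8114*log2(0.8114) = 0.244649; -0.1886*log2(0.1886) = 0.453884. H = 0.244649 + 0.453884 = 0.6985

0.6985 bits


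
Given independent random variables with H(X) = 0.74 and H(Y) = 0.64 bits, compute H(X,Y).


For independent variables, H(X,Y) = H(X) + H(Y) = 0.74 + 0.64 = 1.38

1.38 bits


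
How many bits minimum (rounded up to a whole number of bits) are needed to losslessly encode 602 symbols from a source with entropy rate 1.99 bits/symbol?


Minimum bits >= n * H = 602 * 1.99 = 1197.98, rounded up to a whole number of bits = 1198

1198 bits


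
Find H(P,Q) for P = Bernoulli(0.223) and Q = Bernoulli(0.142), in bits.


H(P,Q) = -p*log2(q) - (1-p)*log2(1-q). -0.223*log2(0.142) = 0.627976; -0.777*log2(0.858) = 0.171678. H(P,Q) = 0.627976 + 0.171678 = 0.7997

0.7997 bits


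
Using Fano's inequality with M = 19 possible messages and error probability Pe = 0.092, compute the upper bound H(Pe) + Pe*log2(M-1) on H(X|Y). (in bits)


H(Pe) = -Pe*log2(Pe) - (1-Pe)*log2(1-Pe) = -0.092*log2(0.092) - 0.908*log2(0.908) = 0.316684 + 0.126426 = 0.4431. Pe*log2(M-1) = 0.092*log2(18) = 0.383633. Bound = H(Pe) + Pe*log2(M-1) = 0.316684 + 0.126426 + 0.383633 = 0.8267

0.8267 bits


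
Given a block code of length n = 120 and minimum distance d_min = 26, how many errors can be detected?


Detection capability = d_min - 1 = 26 - 1 = 25

25 errors


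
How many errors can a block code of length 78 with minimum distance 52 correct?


Correction capability = floor((d-1)/2) = floor((52-1)/2) = 25

25 errors


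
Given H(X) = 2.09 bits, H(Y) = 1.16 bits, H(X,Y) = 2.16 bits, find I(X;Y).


I(X;Y) = H(X) + H(Y) - H(X,Y) = 2.09 + 1.16 - 2.16 = 1.09

1.09 bits


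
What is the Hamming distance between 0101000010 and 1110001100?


Count differing positions: ^ . ^ ^ . . ^ ^ ^ . = 6 differences

6


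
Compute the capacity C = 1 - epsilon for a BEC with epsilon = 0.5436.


C = 1 - epsilon = 1 - 0.5436 = 0.4564

0.4564 bits


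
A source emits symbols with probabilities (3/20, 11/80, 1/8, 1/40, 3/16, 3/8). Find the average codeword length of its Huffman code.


Huffman construction (repeatedly merge the two least-probable nodes; each merge adds 1 bit to every symbol beneath it): 1/40 + 1/8 = 3/20; 11/80 + 3/20 = 23/80; 3/20 + 3/16 = 27/80; 23/80 + 27/80 = 5/8; 3/8 + 5/8 = 1. Resulting codeword lengths (in the order the probabilities were given): (3, 3, 4, 4, 3, 1). L_avg = sum(p_i * l_i) = 3/20*3 + 11/80*3 + 1/8*4 + 1/40*4 + 3/16*3 + 3/8*1 = 12/5 = 2.4

2.4 bits


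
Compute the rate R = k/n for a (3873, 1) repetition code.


Rate = k/n = 1/3873

1/3873


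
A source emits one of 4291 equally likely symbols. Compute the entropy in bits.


H = log2(n) = log2(4291) = 12.0671

12.0671 bits


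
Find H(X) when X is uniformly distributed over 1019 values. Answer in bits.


H = log2(n) = log2(1019) = 9.9929

9.9929 bits


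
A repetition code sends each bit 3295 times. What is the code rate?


Rate = k/n = 1/3295

1/3295


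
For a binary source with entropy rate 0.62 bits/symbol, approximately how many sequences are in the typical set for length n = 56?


log2|A_typical| = nH = 56 * 0.62 = 34.72, so |A_typical| ~ 2^34.72 = 2.830e+10

2.830e+10


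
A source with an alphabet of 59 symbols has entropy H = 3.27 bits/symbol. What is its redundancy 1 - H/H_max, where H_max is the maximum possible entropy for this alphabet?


H_max = log2(K) = log2(59) = 5.8826 bits/symbol. Redundancy = 1 - H/H_max = 1 - 3.27/5.8826 = 1 - 0.5559 = 0.4441

0.4441


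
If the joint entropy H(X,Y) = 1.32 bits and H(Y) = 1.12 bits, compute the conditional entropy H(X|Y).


H(X|Y) = H(X,Y) - H(Y) = 1.32 - 1.12 = 0.2

0.2 bits


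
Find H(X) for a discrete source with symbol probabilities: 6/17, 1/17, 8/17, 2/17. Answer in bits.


H = -sum(p_i * log2(p_i)). Terms: -(6/17)*log2(6/17) = 0.530294; -(1/17)*log2(1/17) = 0.240439; -(8/17)*log2(8/17) = 0.511747; -(2/17)*log2(2/17) = 0.363231. H = 0.530294 + 0.240439 + 0.511747 + 0.363231 = 1.6457

1.6457 bits


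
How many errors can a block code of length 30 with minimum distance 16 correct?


Correction capability = floor((d-1)/2) = floor((16-1)/2) = 7

7 errors


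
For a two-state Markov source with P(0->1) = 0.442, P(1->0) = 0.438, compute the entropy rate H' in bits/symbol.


Stationary distribution: pi_0 = p10/(p01+p10) = 0.4977, pi_1 = 0.5023. Entropy rate H' = pi_0*H(p01) + pi_1*H(p10) = 0.4977*0.9903 + 0.5023*0.9889 = 0.9896

0.9896 bits/symbol


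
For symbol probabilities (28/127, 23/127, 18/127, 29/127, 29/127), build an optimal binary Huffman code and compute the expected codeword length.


Huffman construction (repeatedly merge the two least-probable nodes; each merge adds 1 bit to every symbol beneath it): 18/127 + 23/127 = 41/127; 28/127 + 29/127 = 57/127; 29/127 + 41/127 = 70/127; 57/127 + 70/127 = 1. Resulting codeword lengths (in the order the probabilities were given): (2, 3, 3, 2, 2). L_avg = sum(p_i * l_i) = 28/127*2 + 23/127*3 + 18/127*3 + 29/127*2 + 29/127*2 = 295/127 = 2.3228

2.3228 bits


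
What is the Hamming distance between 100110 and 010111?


Count differing positions: ^ ^ . . . ^ = 3 differences

3


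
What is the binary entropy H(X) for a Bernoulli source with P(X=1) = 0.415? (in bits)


H = -p*log2(p) - (1-p)*log2(1-p). -0.415*log2(0.415) = 0.526559; -0.585*log2(0.585) = 0.452493. H = 0.526559 + 0.452493 = 0.9791

0.9791 bits


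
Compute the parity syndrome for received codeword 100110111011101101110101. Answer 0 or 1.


Syndrome = XOR of all bits = 1 XOR 0 XOR 0 XOR 1 XOR 1 XOR 0 XOR 1 XOR 1 XOR 1 XOR 0 XOR 1 XOR 1 XOR 1 XOR 0 XOR 1 XOR 1 XOR 0 XOR 1 XOR 1 XOR 1 XOR 0 XOR 1 XOR 0 XOR 1 = 0

0


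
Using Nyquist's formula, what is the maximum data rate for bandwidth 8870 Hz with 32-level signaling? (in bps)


Rate = 2 * B * log2(M) = 2 * 8870 * 5.0 = 88700.0

88700.0 bps


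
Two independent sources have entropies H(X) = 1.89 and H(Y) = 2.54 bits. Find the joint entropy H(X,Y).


For independent variables, H(X,Y) = H(X) + H(Y) = 1.89 + 2.54 = 4.43

4.43 bits


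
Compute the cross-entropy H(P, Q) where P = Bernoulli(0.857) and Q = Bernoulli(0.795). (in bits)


H(P,Q) = -p*log2(q) - (1-p)*log2(1-q). -0.857*log2(0.795) = 0.283644; -0.143*log2(0.205) = 0.326941. H(P,Q) = 0.283644 + 0.326941 = 0.6106

0.6106 bits


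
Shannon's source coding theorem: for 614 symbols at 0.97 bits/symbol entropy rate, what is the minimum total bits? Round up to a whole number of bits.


Minimum bits >= n * H = 614 * 0.97 = 595.58, rounded up to a whole number of bits = 596

596 bits


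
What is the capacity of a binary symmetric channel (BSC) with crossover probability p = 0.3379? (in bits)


H(p) = -p*log2(p) - (1-p)*log2(1-p) = -0.3379*log2(0.3379) - 0.6621*log2(0.6621) = 0.528926 + 0.393869 = 0.9228. C = 1 - H(p) = 1 - 0.9228 = 0.0772

0.0772 bits


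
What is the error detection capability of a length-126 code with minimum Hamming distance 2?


Detection capability = d_min - 1 = 2 - 1 = 1

1 errors


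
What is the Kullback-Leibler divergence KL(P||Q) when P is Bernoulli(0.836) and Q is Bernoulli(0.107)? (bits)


KL = p*log2(p/q) + (1-p)*log2((1-p)/(1-q)) = 0.836*log2(0.836/0.107) + 0.164*log2(0.164/0.893) = 2.0785

2.0785 bits


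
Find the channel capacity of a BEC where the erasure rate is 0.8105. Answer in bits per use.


C = 1 - epsilon = 1 - 0.8105 = 0.1895

0.1895 bits


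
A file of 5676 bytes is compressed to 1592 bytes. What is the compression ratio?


Ratio = original / compressed = 5676 / 1592 = 3.5653

3.5653


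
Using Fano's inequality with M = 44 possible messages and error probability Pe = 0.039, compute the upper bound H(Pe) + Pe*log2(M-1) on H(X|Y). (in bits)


H(Pe) = -Pe*log2(Pe) - (1-Pe)*log2(1-Pe) = -0.039*log2(0.039) - 0.961*log2(0.961) = 0.182535 + 0.055153 = 0.2377. Pe*log2(M-1) = 0.039*log2(43) = 0.211624. Bound = H(Pe) + Pe*log2(M-1) = 0.182535 + 0.055153 + 0.211624 = 0.4493

0.4493 bits


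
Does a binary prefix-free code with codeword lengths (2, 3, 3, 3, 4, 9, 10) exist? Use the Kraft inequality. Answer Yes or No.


Kraft sum = sum(2^(-l_i)) = 0.6904, need <= 1. Result: satisfied (a binary prefix-free code with these lengths exists)

Yes


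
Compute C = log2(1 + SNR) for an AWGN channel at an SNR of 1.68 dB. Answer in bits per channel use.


SNR_linear = 10^(1.68/10) = 1.4723; C = log2(1 + SNR_linear) = log2(1 + 1.4723) = 1.3059

1.3059 bits/channel use


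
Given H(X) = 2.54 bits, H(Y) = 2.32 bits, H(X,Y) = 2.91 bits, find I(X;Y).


I(X;Y) = H(X) + H(Y) - H(X,Y) = 2.54 + 2.32 - 2.91 = 1.95

1.95 bits


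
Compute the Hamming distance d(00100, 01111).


Count differing positions: . ^ . ^ ^ = 3 differences

3


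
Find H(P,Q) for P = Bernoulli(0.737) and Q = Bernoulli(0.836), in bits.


H(P,Q) = -p*log2(q) - (1-p)*log2(1-q). -0.737*log2(0.836) = 0.190459; -0.263*log2(0.164) = 0.685965. H(P,Q) = 0.190459 + 0.685965 = 0.8764

0.8764 bits


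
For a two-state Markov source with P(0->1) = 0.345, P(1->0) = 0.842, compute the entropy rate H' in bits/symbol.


Stationary distribution: pi_0 = p10/(p01+p10) = 0.7094, pi_1 = 0.2906. Entropy rate H' = pi_0*H(p01) + pi_1*H(p10) = 0.7094*0.9295 + 0.2906*0.6295 = 0.8423

0.8423 bits/symbol


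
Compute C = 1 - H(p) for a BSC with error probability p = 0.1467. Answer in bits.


H(p) = -p*log2(p) - (1-p)*log2(1-p) = -0.1467*log2(0.1467) - 0.8533*log2(0.8533) = 0.406221 + 0.195299 = 0.6015. C = 1 - H(p) = 1 - 0.6015 = 0.3985

0.3985 bits


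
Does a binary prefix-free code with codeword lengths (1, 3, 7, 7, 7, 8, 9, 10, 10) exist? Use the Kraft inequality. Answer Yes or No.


Kraft sum = sum(2^(-l_i)) = 0.6562, need <= 1. Result: satisfied (a binary prefix-free code with these lengths exists)

Yes


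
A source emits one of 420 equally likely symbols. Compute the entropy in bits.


H = log2(n) = log2(420) = 8.7142

8.7142 bits


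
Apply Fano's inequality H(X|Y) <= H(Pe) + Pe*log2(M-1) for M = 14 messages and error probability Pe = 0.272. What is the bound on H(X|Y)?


H(Pe) = -Pe*log2(Pe) - (1-Pe)*log2(1-Pe) = -0.272*log2(0.272) - 0.728*log2(0.728) = 0.510903 + 0.333416 = 0.8443. Pe*log2(M-1) = 0.272*log2(13) = 1.006520. Bound = H(Pe) + Pe*log2(M-1) = 0.510903 + 0.333416 + 1.006520 = 1.8508

1.8508 bits


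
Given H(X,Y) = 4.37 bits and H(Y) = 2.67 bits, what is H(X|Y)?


H(X|Y) = H(X,Y) - H(Y) = 4.37 - 2.67 = 1.7

1.7 bits


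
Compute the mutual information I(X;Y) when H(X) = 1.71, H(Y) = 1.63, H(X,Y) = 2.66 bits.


I(X;Y) = H(X) + H(Y) - H(X,Y) = 1.71 + 1.63 - 2.66 = 0.68

0.68 bits


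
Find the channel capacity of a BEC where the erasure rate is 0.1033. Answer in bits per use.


C = 1 - epsilon = 1 - 0.1033 = 0.8967

0.8967 bits


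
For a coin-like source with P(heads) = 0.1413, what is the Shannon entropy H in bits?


H = -p*log2(p) - (1-p)*log2(1-p). -0.1413*log2(0.1413) = 0.398913; -0.8587*log2(0.8587) = 0.188720. H = 0.398913 + 0.188720 = 0.5876

0.5876 bits


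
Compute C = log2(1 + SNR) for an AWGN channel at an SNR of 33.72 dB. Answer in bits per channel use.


SNR_linear = 10^(33.72/10) = 2355.0493; C = log2(1 + SNR_linear) = log2(1 + 2355.0493) = 11.2022

11.2022 bits/channel use


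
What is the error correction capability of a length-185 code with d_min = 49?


Correction capability = floor((d-1)/2) = floor((49-1)/2) = 24

24 errors


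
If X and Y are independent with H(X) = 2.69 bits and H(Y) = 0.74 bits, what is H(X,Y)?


For independent variables, H(X,Y) = H(X) + H(Y) = 2.69 + 0.74 = 3.43

3.43 bits


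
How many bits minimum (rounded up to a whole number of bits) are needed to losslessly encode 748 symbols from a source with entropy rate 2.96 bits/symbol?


Minimum bits >= n * H = 748 * 2.96 = 2214.08, rounded up to a whole number of bits = 2215

2215 bits


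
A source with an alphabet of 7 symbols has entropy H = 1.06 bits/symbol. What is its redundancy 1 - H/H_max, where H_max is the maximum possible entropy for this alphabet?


H_max = log2(K) = log2(7) = 2.8074 bits/symbol. Redundancy = 1 - H/H_max = 1 - 1.06/2.8074 = 1 - 0.3776 = 0.6224

0.6224


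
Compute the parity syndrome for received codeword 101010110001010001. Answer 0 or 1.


Syndrome = XOR of all bits = 1 XOR 0 XOR 1 XOR 0 XOR 1 XOR 0 XOR 1 XOR 1 XOR 0 XOR 0 XOR 0 XOR 1 XOR 0 XOR 1 XOR 0 XOR 0 XOR 0 XOR 1 = 0

0


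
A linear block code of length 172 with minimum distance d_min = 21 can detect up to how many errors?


Detection capability = d_min - 1 = 21 - 1 = 20

20 errors


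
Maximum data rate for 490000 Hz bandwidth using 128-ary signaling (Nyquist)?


Rate = 2 * B * log2(M) = 2 * 490000 * 7.0 = 6860000.0

6860000.0 bps


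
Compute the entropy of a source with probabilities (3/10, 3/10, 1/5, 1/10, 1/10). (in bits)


H = -sum(p_i * log2(p_i)). Terms: -(3/10)*log2(3/10) = 0.521090; -(3/10)*log2(3/10) = 0.521090; -(1/5)*log2(1/5) = 0.464386; -(1/10)*log2(1/10) = 0.332193; -(1/10)*log2(1/10) = 0.332193. H = 0.521090 + 0.521090 + 0.464386 + 0.332193 + 0.332193 = 2.171

2.171 bits


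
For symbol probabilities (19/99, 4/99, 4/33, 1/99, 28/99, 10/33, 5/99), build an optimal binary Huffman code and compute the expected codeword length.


Huffman construction (repeatedly merge the two least-probable nodes; each merge adds 1 bit to every symbol beneath it): 1/99 + 4/99 = 5/99; 5/99 + 5/99 = 10/99; 10/99 + 4/33 = 2/9; 19/99 + 2/9 = 41/99; 28/99 + 10/33 = 58/99; 41/99 + 58/99 = 1. Resulting codeword lengths (in the order the probabilities were given): (2, 5, 3, 5, 2, 2, 4). L_avg = sum(p_i * l_i) = 19/99*2 + 4/99*5 + 4/33*3 + 1/99*5 + 28/99*2 + 10/33*2 + 5/99*4 = 235/99 = 2.3737

2.3737 bits


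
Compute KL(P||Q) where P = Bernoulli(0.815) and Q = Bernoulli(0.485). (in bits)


KL = p*log2(p/q) + (1-p)*log2((1-p)/(1-q)) = 0.815*log2(0.815/0.485) + 0.185*log2(0.185/0.515) = 0.337

0.337 bits


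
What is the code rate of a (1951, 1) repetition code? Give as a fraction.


Rate = k/n = 1/1951

1/1951


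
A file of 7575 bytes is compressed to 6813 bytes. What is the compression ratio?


Ratio = original / compressed = 7575 / 6813 = 1.1118

1.1118


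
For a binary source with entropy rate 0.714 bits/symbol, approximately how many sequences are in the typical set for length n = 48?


log2|A_typical| = nH = 48 * 0.714 = 34.272, so |A_typical| ~ 2^34.272 = 2.074e+10

2.074e+10


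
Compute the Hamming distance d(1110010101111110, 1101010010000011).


Count differing positions: . . ^ ^ . . . ^ ^ ^ ^ ^ ^ ^ . ^ = 10 differences

10


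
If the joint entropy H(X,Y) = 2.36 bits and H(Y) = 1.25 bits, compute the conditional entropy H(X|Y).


H(X|Y) = H(X,Y) - H(Y) = 2.36 - 1.25 = 1.11

1.11 bits


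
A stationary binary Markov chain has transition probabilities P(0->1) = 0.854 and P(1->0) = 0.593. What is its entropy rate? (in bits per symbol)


Stationary distribution: pi_0 = p10/(p01+p10) = 0.4098, pi_1 = 0.5902. Entropy rate H' = pi_0*H(p01) + pi_1*H(p10) = 0.4098*0.5997 + 0.5902*0.9749 = 0.8212

0.8212 bits/symbol


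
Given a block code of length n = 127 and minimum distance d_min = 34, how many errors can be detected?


Detection capability = d_min - 1 = 34 - 1 = 33

33 errors


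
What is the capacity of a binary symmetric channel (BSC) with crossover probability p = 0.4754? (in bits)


H(p) = -p*log2(p) - (1-p)*log2(1-p) = -0.4754*log2(0.4754) - 0.5246*log2(0.5246) = 0.510003 + 0.488251 = 0.9983. C = 1 - H(p) = 1 - 0.9983 = 0.0017

0.0017 bits


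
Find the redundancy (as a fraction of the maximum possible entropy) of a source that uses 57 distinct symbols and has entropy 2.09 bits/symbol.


H_max = log2(K) = log2(57) = 5.8329 bits/symbol. Redundancy = 1 - H/H_max = 1 - 2.09/5.8329 = 1 - 0.3583 = 0.6417

0.6417


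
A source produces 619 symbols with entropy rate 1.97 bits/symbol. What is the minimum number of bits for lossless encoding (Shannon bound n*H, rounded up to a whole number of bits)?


Minimum bits >= n * H = 619 * 1.97 = 1219.43, rounded up to a whole number of bits = 1220

1220 bits


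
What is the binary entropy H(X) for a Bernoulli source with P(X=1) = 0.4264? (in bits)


H = -p*log2(p) - (1-p)*log2(1-p). -0.4264*log2(0.4264) = 0.524353; -0.5736*log2(0.5736) = 0.459960. H = 0.524353 + 0.459960 = 0.9843

0.9843 bits


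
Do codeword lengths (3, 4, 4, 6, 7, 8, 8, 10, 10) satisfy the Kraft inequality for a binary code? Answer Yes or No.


Kraft sum = sum(2^(-l_i)) = 0.2832, need <= 1. Result: satisfied (a binary prefix-free code with these lengths exists)

Yes


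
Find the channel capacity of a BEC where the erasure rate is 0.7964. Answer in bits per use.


C = 1 - epsilon = 1 - 0.7964 = 0.2036

0.2036 bits


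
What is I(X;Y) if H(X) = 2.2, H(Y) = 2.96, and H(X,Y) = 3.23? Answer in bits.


I(X;Y) = H(X) + H(Y) - H(X,Y) = 2.2 + 2.96 - 3.23 = 1.93

1.93 bits


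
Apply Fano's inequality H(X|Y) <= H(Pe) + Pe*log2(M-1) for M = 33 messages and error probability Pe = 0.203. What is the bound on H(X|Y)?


H(Pe) = -Pe*log2(Pe) - (1-Pe)*log2(1-Pe) = -0.203*log2(0.203) - 0.797*log2(0.797) = 0.466991 + 0.260897 = 0.7279. Pe*log2(M-1) = 0.203*log2(32) = 1.015000. Bound = H(Pe) + Pe*log2(M-1) = 0.466991 + 0.260897 + 1.015000 = 1.7429

1.7429 bits


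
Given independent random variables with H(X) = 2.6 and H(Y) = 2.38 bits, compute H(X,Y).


For independent variables, H(X,Y) = H(X) + H(Y) = 2.6 + 2.38 = 4.98

4.98 bits


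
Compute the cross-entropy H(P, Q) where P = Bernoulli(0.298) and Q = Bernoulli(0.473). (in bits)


H(P,Q) = -p*log2(q) - (1-p)*log2(1-q). -0.298*log2(0.473) = 0.321866; -0.702*log2(0.527) = 0.648736. H(P,Q) = 0.321866 + 0.648736 = 0.9706

0.9706 bits


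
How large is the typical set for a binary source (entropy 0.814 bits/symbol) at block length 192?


log2|A_typical| = nH = 192 * 0.814 = 156.288, so |A_typical| ~ 2^156.288 = 1.115e+47

1.115e+47


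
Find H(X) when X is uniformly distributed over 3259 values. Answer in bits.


H = log2(n) = log2(3259) = 11.6702

11.6702 bits


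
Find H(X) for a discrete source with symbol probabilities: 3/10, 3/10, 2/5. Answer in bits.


H = -sum(p_i * log2(p_i)). Terms: -(3/10)*log2(3/10) = 0.521090; -(3/10)*log2(3/10) = 0.521090; -(2/5)*log2(2/5) = 0.528771. H = 0.521090 + 0.521090 + 0.528771 = 1.571

1.571 bits


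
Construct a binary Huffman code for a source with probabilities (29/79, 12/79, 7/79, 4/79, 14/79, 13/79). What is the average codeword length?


Huffman construction (repeatedly merge the two least-probable nodes; each merge adds 1 bit to every symbol beneath it): 4/79 + 7/79 = 11/79; 11/79 + 12/79 = 23/79; 13/79 + 14/79 = 27/79; 23/79 + 27/79 = 50/79; 29/79 + 50/79 = 1. Resulting codeword lengths (in the order the probabilities were given): (1, 3, 4, 4, 3, 3). L_avg = sum(p_i * l_i) = 29/79*1 + 12/79*3 + 7/79*4 + 4/79*4 + 14/79*3 + 13/79*3 = 190/79 = 2.4051

2.4051 bits


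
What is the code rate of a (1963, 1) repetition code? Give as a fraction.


Rate = k/n = 1/1963

1/1963


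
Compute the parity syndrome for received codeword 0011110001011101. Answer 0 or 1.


Syndrome = XOR of all bits = 0 XOR 0 XOR 1 XOR 1 XOR 1 XOR 1 XOR 0 XOR 0 XOR 0 XOR 1 XOR 0 XOR 1 XOR 1 XOR 1 XOR 0 XOR 1 = 1

1


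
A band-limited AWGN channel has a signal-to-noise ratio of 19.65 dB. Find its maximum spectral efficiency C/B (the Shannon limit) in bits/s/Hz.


SNR_linear = 10^(19.65/10) = 92.2571; C/B = log2(1 + SNR_linear) = log2(1 + 92.2571) = 6.5431

6.5431 bits/s/Hz


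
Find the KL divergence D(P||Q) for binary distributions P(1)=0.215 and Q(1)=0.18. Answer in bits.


KL = p*log2(p/q) + (1-p)*log2((1-p)/(1-q)) = 0.215*log2(0.215/0.18) + 0.785*log2(0.785/0.82) = 0.0057

0.0057 bits


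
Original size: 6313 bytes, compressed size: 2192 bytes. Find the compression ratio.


Ratio = original / compressed = 6313 / 2192 = 2.88

2.88


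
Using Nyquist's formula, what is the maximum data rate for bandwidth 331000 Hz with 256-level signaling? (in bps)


Rate = 2 * B * log2(M) = 2 * 331000 * 8.0 = 5296000.0

5296000.0 bps


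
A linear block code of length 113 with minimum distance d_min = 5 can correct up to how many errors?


Correction capability = floor((d-1)/2) = floor((5-1)/2) = 2

2 errors


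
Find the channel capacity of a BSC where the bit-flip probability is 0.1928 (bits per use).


H(p) = -p*log2(p) - (1-p)*log2(1-p) = -0.1928*log2(0.1928) - 0.8072*log2(0.8072) = 0.457866 + 0.249426 = 0.7073. C = 1 - H(p) = 1 - 0.7073 = 0.2927

0.2927 bits


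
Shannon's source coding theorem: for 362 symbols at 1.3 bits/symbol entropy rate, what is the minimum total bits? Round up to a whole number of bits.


Minimum bits >= n * H = 362 * 1.3 = 470.6, rounded up to a whole number of bits = 471

471 bits


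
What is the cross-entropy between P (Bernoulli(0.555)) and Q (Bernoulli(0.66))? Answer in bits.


H(P,Q) = -p*log2(q) - (1-p)*log2(1-q). -0.555*log2(0.66) = 0.332701; -0.445*log2(0.34) = 0.692595. H(P,Q) = 0.332701 + 0.692595 = 1.0253

1.0253 bits


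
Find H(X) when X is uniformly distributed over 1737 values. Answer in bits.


H = log2(n) = log2(1737) = 10.7624

10.7624 bits


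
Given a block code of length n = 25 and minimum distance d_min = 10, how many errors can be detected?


Detection capability = d_min - 1 = 10 - 1 = 9

9 errors


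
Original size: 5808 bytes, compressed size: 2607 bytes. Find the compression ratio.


Ratio = original / compressed = 5808 / 2607 = 2.2278

2.2278


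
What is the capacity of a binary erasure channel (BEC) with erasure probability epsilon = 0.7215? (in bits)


C = 1 - epsilon = 1 - 0.7215 = 0.2785

0.2785 bits


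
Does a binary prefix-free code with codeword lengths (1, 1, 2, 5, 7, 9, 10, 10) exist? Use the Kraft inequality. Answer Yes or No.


Kraft sum = sum(2^(-l_i)) = 1.293, need <= 1. Result: violated (a binary prefix-free code with these lengths cannot exist)

No


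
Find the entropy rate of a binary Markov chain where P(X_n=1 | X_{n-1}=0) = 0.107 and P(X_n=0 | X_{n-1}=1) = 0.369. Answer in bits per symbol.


Stationary distribution: pi_0 = p10/(p01+p10) = 0.7752, pi_1 = 0.2248. Entropy rate H' = pi_0*H(p01) + pi_1*H(p10) = 0.7752*0.4908 + 0.2248*0.9499 = 0.594

0.594 bits/symbol


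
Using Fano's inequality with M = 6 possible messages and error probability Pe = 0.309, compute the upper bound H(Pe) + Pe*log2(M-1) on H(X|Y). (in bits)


H(Pe) = -Pe*log2(Pe) - (1-Pe)*log2(1-Pe) = -0.309*log2(0.309) - 0.691*log2(0.691) = 0.523545 + 0.368470 = 0.892. Pe*log2(M-1) = 0.309*log2(5) = 0.717476. Bound = H(Pe) + Pe*log2(M-1) = 0.523545 + 0.368470 + 0.717476 = 1.6095

1.6095 bits


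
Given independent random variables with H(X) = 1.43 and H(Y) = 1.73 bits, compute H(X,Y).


For independent variables, H(X,Y) = H(X) + H(Y) = 1.43 + 1.73 = 3.16

3.16 bits


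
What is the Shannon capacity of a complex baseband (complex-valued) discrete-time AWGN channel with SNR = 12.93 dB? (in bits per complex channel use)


SNR_linear = 10^(12.93/10) = 19.6336; C = log2(1 + SNR_linear) = log2(1 + 19.6336) = 4.3669

4.3669 bits/channel use


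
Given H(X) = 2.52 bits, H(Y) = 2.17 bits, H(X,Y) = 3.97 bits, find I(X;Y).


I(X;Y) = H(X) + H(Y) - H(X,Y) = 2.52 + 2.17 - 3.97 = 0.72

0.72 bits


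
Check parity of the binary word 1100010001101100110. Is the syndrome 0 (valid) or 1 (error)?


Syndrome = XOR of all bits = 1 XOR 1 XOR 0 XOR 0 XOR 0 XOR 1 XOR 0 XOR 0 XOR 0 XOR 1 XOR 1 XOR 0 XOR 1 XOR 1 XOR 0 XOR 0 XOR 1 XOR 1 XOR 0 = 1

1


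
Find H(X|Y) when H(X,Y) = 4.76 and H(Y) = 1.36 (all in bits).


H(X|Y) = H(X,Y) - H(Y) = 4.76 - 1.36 = 3.4

3.4 bits


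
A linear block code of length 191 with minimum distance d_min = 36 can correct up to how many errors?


Correction capability = floor((d-1)/2) = floor((36-1)/2) = 17

17 errors


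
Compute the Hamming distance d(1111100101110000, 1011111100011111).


Count differing positions: . ^ . . . ^ ^ . . ^ ^ . ^ ^ ^ ^ = 9 differences

9


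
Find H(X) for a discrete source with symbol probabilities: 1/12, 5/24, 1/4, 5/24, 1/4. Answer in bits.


H = -sum(p_i * log2(p_i)). Terms: -(1/12)*log2(1/12) = 0.298747; -(5/24)*log2(5/24) = 0.471466; -(1/4)*log2(1/4) = 0.500000; -(5/24)*log2(5/24) = 0.471466; -(1/4)*log2(1/4) = 0.500000. H = 0.298747 + 0.471466 + 0.500000 + 0.471466 + 0.500000 = 2.2417

2.2417 bits


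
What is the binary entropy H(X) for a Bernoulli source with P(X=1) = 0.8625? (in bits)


H = -p*log2(p) - (1-p)*log2(1-p). -0.8625*log2(0.8625) = 0.184061; -0.1375*log2(0.1375) = 0.393593. H = 0.184061 + 0.393593 = 0.5777

0.5777 bits


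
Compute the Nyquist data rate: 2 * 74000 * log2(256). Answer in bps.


Rate = 2 * B * log2(M) = 2 * 74000 * 8.0 = 1184000.0

1184000.0 bps


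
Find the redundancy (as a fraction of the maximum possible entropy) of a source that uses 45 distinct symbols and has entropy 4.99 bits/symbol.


H_max = log2(K) = log2(45) = 5.4919 bits/symbol. Redundancy = 1 - H/H_max = 1 - 4.99/5.4919 = 1 - 0.9086 = 0.0914

0.0914


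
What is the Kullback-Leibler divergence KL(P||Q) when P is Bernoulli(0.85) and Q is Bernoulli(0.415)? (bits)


KL = p*log2(p/q) + (1-p)*log2((1-p)/(1-q)) = 0.85*log2(0.85/0.415) + 0.15*log2(0.15/0.585) = 0.5847

0.5847 bits


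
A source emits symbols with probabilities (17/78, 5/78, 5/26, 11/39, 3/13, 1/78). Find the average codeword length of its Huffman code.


Huffman construction (repeatedly merge the two least-probable nodes; each merge adds 1 bit to every symbol beneath it): 1/78 + 5/78 = 1/13; 1/13 + 5/26 = 7/26; 17/78 + 3/13 = 35/78; 7/26 + 11/39 = 43/78; 35/78 + 43/78 = 1. Resulting codeword lengths (in the order the probabilities were given): (2, 4, 3, 2, 2, 4). L_avg = sum(p_i * l_i) = 17/78*2 + 5/78*4 + 5/26*3 + 11/39*2 + 3/13*2 + 1/78*4 = 61/26 = 2.3462

2.3462 bits


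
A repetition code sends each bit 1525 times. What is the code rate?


Rate = k/n = 1/1525

1/1525


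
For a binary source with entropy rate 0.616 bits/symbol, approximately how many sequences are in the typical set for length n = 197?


log2|A_typical| = nH = 197 * 0.616 = 121.352, so |A_typical| ~ 2^121.352 = 3.393e+36

3.393e+36
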